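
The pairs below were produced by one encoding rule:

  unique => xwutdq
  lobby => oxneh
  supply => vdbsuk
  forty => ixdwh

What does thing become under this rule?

It's a Vigenère-style cipher with numeric key [3,9,12]: position i shifts by key[i mod 3].
On thing: t+3=w, h+9=q, i+12=u, n+3=q, g+9=p.

wquqp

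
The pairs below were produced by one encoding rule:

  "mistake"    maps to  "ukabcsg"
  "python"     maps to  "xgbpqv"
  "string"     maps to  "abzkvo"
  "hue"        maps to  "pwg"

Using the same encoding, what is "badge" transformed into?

jclog

The shift depends on letter class: consonant m→u is +8, but vowel i→k is +2. Vowels shift forward by 2 and consonants shift forward by 8.
For badge: b(cons)+8=j, a(vowel)+2=c, d(cons)+8=l, g(cons)+8=o, e(vowel)+2=g.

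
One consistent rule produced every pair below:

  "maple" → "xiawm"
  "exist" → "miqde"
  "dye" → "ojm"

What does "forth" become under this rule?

The rule splits by letter class: vowels +8, consonants +11.
On forth: f(cons)+11=q, o(vowel)+8=w, r(cons)+11=c, t(cons)+11=e, h(cons)+11=s.

qwces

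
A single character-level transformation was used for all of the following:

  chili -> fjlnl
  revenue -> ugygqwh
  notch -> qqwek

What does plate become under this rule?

Shifts by position in chili: pos 0: c→f (+3), pos 1: h→j (+2), pos 2: i→l (+3), pos 3: l→n (+2) — repeating every 2. A repeating key of period 2 is used — shifts +3, +2 over and over.
Applying it to plate: p+3=s, l+2=n, a+3=d, t+2=v, e+3=h.

sndvh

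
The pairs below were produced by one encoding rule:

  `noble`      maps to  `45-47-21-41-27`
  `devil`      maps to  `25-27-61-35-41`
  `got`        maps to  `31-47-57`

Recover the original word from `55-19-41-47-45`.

salon

n(#14)→45 and o(#15)→47: differences scale by 2, so n = 2·pos + 17. Each letter becomes 2×(its alphabet position, a=1..z=26) + 17.
Reversing it on 55-19-41-47-45: 55→(55−17)÷2=19=s, 19→(19−17)÷2=1=a, 41→(41−17)÷2=12=l, 47→(47−17)÷2=15=o, 45→(45−17)÷2=14=n.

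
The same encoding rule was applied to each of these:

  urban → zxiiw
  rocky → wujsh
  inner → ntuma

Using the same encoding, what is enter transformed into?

Letter i (0-indexed) is shifted by i+5, so successive shifts are 5, 6, 7, ….
On enter: e+5=j, n+6=t, t+7=a, e+8=m, r+9=a.

jtama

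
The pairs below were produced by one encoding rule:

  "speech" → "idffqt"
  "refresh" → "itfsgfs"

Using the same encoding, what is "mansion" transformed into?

opjtobn

The output letters match the input read backwards, each shifted +1: speech reversed is hceeps. Two steps: reverse the string, then apply a Caesar shift of +1.
On mansion: reverse → noisnam; then shift: n+1=o, o+1=p, i+1=j, s+1=t, n+1=o, a+1=b, m+1=n.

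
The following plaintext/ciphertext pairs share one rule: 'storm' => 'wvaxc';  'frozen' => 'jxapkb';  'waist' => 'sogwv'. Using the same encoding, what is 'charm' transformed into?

mhoxc

s(18)→w(22) and t(19)→v(21) fit y≡25x+14 (mod 26); the inverse of 25 mod 26 is 25. This is an affine cipher: with a=0,…,z=25, each position x becomes (25x+14) mod 26.
On charm: c(2)→25·2+14≡12=m; h(7)→25·7+14≡7=h; a(0)→25·0+14≡14=o; r(17)→25·17+14≡23=x; m(12)→25·12+14≡2=c (all mod 26).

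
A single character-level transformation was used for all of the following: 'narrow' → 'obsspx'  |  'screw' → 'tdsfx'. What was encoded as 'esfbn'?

Compare letters: n→o is +1, a→b is +1, r→s is +1 — a constant shift. This is a Caesar cipher with shift 1.
Reversing it on esfbn: e−1=d, s−1=r, f−1=e, b−1=a, n−1=m.

dream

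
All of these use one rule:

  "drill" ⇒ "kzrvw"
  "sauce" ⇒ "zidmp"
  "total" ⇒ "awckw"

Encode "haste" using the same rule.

oibdp

In drill: d→k is +7, r→z is +8, i→r is +9, l→v is +10 — the shift increases by 1 each position. The shift increases by 1 at each position, starting from +7: 7, 8, 9, ….
On haste: h+7=o, a+8=i, s+9=b, t+10=d, e+11=p.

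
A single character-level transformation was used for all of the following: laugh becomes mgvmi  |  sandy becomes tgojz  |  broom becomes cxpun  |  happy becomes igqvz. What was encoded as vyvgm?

usual

Shifts by position in laugh: pos 0: l→m (+1), pos 1: a→g (+6), pos 2: u→v (+1), pos 3: g→m (+6) — repeating every 2. The shifts repeat in a cycle of length 2: positions 0,1,… shift by +1, +6, then the pattern repeats.
Reversing it on vyvgm: v−1=u, y−6=s, v−1=u, g−6=a, m−1=l.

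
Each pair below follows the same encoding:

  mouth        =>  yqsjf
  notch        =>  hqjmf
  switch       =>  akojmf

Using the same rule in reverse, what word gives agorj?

m(12)→y(24) and o(14)→q(16) fit y≡9x+20 (mod 26); the inverse of 9 mod 26 is 3. This is an affine cipher: with a=0,…,z=25, each position x becomes (9x+20) mod 26.
Undoing it on agorj: a(0)→3·(0−20)≡18=s; g(6)→3·(6−20)≡10=k; o(14)→3·(14−20)≡8=i; r(17)→3·(17−20)≡17=r; j(9)→3·(9−20)≡19=t (all mod 26).

skirt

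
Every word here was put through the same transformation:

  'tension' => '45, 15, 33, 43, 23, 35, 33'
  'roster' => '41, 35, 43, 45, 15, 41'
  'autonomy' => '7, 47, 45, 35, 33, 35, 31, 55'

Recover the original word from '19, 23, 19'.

Each letter becomes 2×(its alphabet position, a=1..z=26) + 5.
Undoing it on 19, 23, 19: 19→(19−5)÷2=7=g, 23→(23−5)÷2=9=i, 19→(19−5)÷2=7=g.

gig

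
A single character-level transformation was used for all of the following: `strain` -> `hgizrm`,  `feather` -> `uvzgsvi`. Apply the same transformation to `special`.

Each pair mirrors across the alphabet (s↔h, t↔g, r↔i): positions sum to 25. Each letter is replaced by its mirror in the alphabet: a↔z, b↔y, c↔x, and so on (the Atbash cipher).
Applying it to special: s↔h, p↔k, e↔v, c↔x, i↔r, a↔z, l↔o.

hkvxrzo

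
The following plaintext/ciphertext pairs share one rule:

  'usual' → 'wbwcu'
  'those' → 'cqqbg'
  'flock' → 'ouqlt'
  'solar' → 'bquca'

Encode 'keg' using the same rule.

Vowels shift forward by 2 and consonants shift forward by 9.
For keg: k(cons)+9=t, e(vowel)+2=g, g(cons)+9=p.

tgp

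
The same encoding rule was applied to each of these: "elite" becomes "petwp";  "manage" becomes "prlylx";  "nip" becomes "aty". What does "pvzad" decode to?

The output letters match the input read backwards, each shifted +11: elite reversed is etile. Two steps: reverse the string, then apply a Caesar shift of +11.
Decoding pvzad: shift back: p−11=e, v−11=k, z−11=o, a−11=p, d−11=s → ekops; then reverse → spoke.

spoke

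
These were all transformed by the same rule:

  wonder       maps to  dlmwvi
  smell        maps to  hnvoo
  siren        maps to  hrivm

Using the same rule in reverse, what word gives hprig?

skirt

Each pair mirrors across the alphabet (w↔d, o↔l, n↔m): positions sum to 25. Each letter is replaced by its mirror in the alphabet: a↔z, b↔y, c↔x, and so on (the Atbash cipher).
Reversing it on hprig: h↔s, p↔k, r↔i, i↔r, g↔t.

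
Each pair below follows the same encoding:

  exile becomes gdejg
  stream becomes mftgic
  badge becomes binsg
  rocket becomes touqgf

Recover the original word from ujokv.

clown

Treating letters as 0–25, the rule is x ↦ 19x + 8 (mod 26).
Decoding ujokv: u(20)→11·(20−8)≡2=c; j(9)→11·(9−8)≡11=l; o(14)→11·(14−8)≡14=o; k(10)→11·(10−8)≡22=w; v(21)→11·(21−8)≡13=n (all mod 26).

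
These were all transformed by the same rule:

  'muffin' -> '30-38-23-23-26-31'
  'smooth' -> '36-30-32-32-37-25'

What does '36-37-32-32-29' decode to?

stool

Each letter is replaced by its alphabet position (a=1..z=26) + 17.
Decoding 36-37-32-32-29: 36→(36−17)÷1=19=s, 37→(37−17)÷1=20=t, 32→(32−17)÷1=15=o, 32→(32−17)÷1=15=o, 29→(29−17)÷1=12=l.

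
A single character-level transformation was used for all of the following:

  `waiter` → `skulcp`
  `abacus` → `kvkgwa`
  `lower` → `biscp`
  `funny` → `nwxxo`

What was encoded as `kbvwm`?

album

w(22)→s(18) and a(0)→k(10) fit y≡11x+10 (mod 26); the inverse of 11 mod 26 is 19. This is an affine cipher: with a=0,…,z=25, each position x becomes (11x+10) mod 26.
Reversing it on kbvwm: k(10)→19·(10−10)≡0=a; b(1)→19·(1−10)≡11=l; v(21)→19·(21−10)≡1=b; w(22)→19·(22−10)≡20=u; m(12)→19·(12−10)≡12=m (all mod 26).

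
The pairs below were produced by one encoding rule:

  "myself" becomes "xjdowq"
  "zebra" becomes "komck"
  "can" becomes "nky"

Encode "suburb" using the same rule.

demecm

The shift depends on letter class: consonant m→x is +11, but vowel e→o is +10. The rule splits by letter class: vowels +10, consonants +11.
Applying it to suburb: s(cons)+11=d, u(vowel)+10=e, b(cons)+11=m, u(vowel)+10=e, r(cons)+11=c, b(cons)+11=m.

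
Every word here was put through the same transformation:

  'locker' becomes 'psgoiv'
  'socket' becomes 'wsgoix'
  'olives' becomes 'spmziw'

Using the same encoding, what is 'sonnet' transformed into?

Compare letters: l→p is +4, o→s is +4, c→g is +4 — a constant shift. It's a constant shift of +4 (ROT4).
On sonnet: s+4=w, o+4=s, n+4=r, n+4=r, e+4=i, t+4=x.

wsrrix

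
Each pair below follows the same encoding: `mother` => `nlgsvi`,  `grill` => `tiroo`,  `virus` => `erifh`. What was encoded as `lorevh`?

olives

Letters are reflected about the middle of the alphabet (position → 25−position): Atbash.
Decoding lorevh: l↔o, o↔l, r↔i, e↔v, v↔e, h↔s.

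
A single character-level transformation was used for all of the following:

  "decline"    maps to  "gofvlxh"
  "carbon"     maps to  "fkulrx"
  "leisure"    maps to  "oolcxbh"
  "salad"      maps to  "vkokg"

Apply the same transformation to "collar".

Shifts by position in decline: pos 0: d→g (+3), pos 1: e→o (+10), pos 2: c→f (+3), pos 3: l→v (+10) — repeating every 2. The shifts repeat in a cycle of length 2: positions 0,1,… shift by +3, +10, then the pattern repeats.
For collar: c+3=f, o+10=y, l+3=o, l+10=v, a+3=d, r+10=b.

fyovdb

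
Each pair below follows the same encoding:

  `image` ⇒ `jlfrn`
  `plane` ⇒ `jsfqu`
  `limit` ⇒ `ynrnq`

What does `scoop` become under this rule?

The output letters match the input read backwards, each shifted +5: image reversed is egami. Read the word backwards and shift each letter +5.
For scoop: reverse → poocs; then shift: p+5=u, o+5=t, o+5=t, c+5=h, s+5=x.

utthx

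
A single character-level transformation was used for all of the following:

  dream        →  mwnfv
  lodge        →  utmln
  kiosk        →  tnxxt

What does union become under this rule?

dsrtw

It's a Vigenère-style cipher with numeric key [9,5]: position i shifts by key[i mod 2].
On union: u+9=d, n+5=s, i+9=r, o+5=t, n+9=w.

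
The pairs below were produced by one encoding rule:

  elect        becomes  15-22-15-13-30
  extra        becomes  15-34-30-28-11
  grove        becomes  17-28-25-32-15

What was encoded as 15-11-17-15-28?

e is letter #5 and maps to 15: an offset of 10. The number is (letter's place in the alphabet, a=1) + 10.
Reversing it on 15-11-17-15-28: 15→(15−10)÷1=5=e, 11→(11−10)÷1=1=a, 17→(17−10)÷1=7=g, 15→(15−10)÷1=5=e, 28→(28−10)÷1=18=r.

eager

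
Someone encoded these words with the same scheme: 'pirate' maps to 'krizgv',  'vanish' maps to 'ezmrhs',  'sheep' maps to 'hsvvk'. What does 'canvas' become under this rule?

xzmezh

Each pair mirrors across the alphabet (p↔k, i↔r, r↔i): positions sum to 25. Letters are reflected about the middle of the alphabet (position → 25−position): Atbash.
For canvas: c↔x, a↔z, n↔m, v↔e, a↔z, s↔h.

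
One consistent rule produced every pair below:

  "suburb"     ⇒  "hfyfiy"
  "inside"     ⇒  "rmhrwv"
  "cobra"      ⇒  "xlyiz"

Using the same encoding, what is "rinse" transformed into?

This is the alphabet-reversal cipher (Atbash): a becomes z, b becomes y, etc.
On rinse: r↔i, i↔r, n↔m, s↔h, e↔v.

irmhv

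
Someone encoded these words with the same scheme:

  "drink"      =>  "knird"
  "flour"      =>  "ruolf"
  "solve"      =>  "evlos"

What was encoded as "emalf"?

flame

The output letters match the input read backwards: drink reversed is knird. It's just the letters in reverse order.
Reversing it on emalf: then reverse → flame.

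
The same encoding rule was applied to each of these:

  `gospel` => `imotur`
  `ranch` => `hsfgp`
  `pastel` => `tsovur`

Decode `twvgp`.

This is an affine cipher: with a=0,…,z=25, each position x becomes (7x+18) mod 26.
Decoding twvgp: t(19)→15·(19−18)≡15=p; w(22)→15·(22−18)≡8=i; v(21)→15·(21−18)≡19=t; g(6)→15·(6−18)≡2=c; p(15)→15·(15−18)≡7=h (all mod 26).

pitch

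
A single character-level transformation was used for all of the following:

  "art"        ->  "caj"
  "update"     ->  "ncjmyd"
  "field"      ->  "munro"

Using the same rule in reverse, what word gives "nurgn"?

The output letters match the input read backwards, each shifted +9: art reversed is tra. Two steps: reverse the string, then apply a Caesar shift of +9.
Reversing it on nurgn: shift back: n−9=e, u−9=l, r−9=i, g−9=x, n−9=e → elixe; then reverse → exile.

exile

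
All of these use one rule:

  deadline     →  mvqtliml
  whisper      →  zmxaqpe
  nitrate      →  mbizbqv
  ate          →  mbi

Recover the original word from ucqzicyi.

aquarium

The word is reversed, then every letter is shifted forward by 8.
Reversing it on ucqzicyi: shift back: u−8=m, c−8=u, q−8=i, z−8=r, i−8=a, c−8=u, y−8=q, i−8=a → muirauqa; then reverse → aquarium.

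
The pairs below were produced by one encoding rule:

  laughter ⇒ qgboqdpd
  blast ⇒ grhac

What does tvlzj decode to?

opera

The shift increases by 1 at each position, starting from +5: 5, 6, 7, ….
Reversing it on tvlzj: t−5=o, v−6=p, l−7=e, z−8=r, j−9=a.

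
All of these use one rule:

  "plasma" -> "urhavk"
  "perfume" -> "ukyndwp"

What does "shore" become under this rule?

In plasma: p→u is +5, l→r is +6, a→h is +7, s→a is +8 — the shift increases by 1 each position. Each letter shifts forward by (position + 5), i.e. 5, 6, 7, … — the shift grows by one for each successive letter.
Applying it to shore: s+5=x, h+6=n, o+7=v, r+8=z, e+9=n.

xnvzn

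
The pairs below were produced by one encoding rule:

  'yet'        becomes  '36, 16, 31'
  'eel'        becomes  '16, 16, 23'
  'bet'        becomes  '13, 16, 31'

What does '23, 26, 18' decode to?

Each letter is replaced by its alphabet position (a=1..z=26) + 11.
Decoding 23, 26, 18: 23→(23−11)÷1=12=l, 26→(26−11)÷1=15=o, 18→(18−11)÷1=7=g.

log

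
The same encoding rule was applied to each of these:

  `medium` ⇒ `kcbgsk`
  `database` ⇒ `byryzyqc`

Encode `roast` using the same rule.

pmyqr

Compare letters: m→k is +24, e→c is +24, d→b is +24 — a constant shift. Every letter moves 24 places later in the alphabet, wrapping around z→a.
On roast: r+24=p, o+24=m, a+24=y, s+24=q, t+24=r.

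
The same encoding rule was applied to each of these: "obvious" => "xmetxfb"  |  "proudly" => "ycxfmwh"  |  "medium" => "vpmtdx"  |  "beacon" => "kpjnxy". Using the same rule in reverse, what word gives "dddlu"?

usual

Shifts by position in obvious: pos 0: o→x (+9), pos 1: b→m (+11), pos 2: v→e (+9), pos 3: i→t (+11) — repeating every 2. It's a Vigenère-style cipher with numeric key [9,11]: position i shifts by key[i mod 2].
Decoding dddlu: d−9=u, d−11=s, d−9=u, l−11=a, u−9=l.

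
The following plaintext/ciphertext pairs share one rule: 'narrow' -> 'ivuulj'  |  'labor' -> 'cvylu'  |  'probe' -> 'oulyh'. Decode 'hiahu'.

enter

Each letter's alphabet position (a=0..z=25) is mapped through 3·x+21 mod 26 — an affine cipher.
Undoing it on hiahu: h(7)→9·(7−21)≡4=e; i(8)→9·(8−21)≡13=n; a(0)→9·(0−21)≡19=t; h(7)→9·(7−21)≡4=e; u(20)→9·(20−21)≡17=r (all mod 26).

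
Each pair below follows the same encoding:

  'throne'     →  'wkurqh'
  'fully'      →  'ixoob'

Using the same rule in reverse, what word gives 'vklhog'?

shield

Compare letters: t→w is +3, h→k is +3, r→u is +3 — a constant shift. It's a constant shift of +3 (ROT3).
Undoing it on vklhog: v−3=s, k−3=h, l−3=i, h−3=e, o−3=l, g−3=d.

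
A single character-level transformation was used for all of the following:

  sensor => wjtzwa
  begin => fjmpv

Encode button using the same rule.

fzzaww

In sensor: s→w is +4, e→j is +5, n→t is +6, s→z is +7 — the shift increases by 1 each position. Letter i (0-indexed) is shifted by i+4, so successive shifts are 4, 5, 6, ….
Applying it to button: b+4=f, u+5=z, t+6=z, t+7=a, o+8=w, n+9=w.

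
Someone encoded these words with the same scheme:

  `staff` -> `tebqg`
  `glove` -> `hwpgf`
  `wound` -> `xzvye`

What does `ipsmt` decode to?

The shifts repeat in a cycle of length 2: positions 0,1,… shift by +1, +11, then the pattern repeats.
Reversing it on ipsmt: i−1=h, p−11=e, s−1=r, m−11=b, t−1=s.

herbs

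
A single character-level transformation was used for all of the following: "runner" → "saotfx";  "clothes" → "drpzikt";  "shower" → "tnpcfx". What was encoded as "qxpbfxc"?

Shifts by position in runner: pos 0: r→s (+1), pos 1: u→a (+6), pos 2: n→o (+1), pos 3: n→t (+6) — repeating every 2. A repeating key of period 2 is used — shifts +1, +6 over and over.
Decoding qxpbfxc: q−1=p, x−6=r, p−1=o, b−6=v, f−1=e, x−6=r, c−1=b.

proverb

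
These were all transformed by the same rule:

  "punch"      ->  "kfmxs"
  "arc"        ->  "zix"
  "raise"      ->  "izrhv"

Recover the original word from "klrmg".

point

Each pair mirrors across the alphabet (p↔k, u↔f, n↔m): positions sum to 25. Letters are reflected about the middle of the alphabet (position → 25−position): Atbash.
Undoing it on klrmg: k↔p, l↔o, r↔i, m↔n, g↔t.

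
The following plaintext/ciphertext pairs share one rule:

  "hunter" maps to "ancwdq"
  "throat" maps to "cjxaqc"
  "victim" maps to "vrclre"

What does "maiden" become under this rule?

Two steps: reverse the string, then apply a Caesar shift of +9.
For maiden: reverse → nediam; then shift: n+9=w, e+9=n, d+9=m, i+9=r, a+9=j, m+9=v.

wnmrjv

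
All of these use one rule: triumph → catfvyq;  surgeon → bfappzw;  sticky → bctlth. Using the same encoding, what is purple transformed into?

The shift depends on letter class: consonant t→c is +9, but vowel i→t is +11. Vowels shift forward by 11 and consonants shift forward by 9.
For purple: p(cons)+9=y, u(vowel)+11=f, r(cons)+9=a, p(cons)+9=y, l(cons)+9=u, e(vowel)+11=p.

yfayup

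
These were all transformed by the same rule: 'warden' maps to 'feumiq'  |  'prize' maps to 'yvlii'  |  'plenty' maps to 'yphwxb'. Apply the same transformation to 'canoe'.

Shifts by position in warden: pos 0: w→f (+9), pos 1: a→e (+4), pos 2: r→u (+3), pos 3: d→m (+9), pos 4: e→i (+4), pos 5: n→q (+3) — repeating every 3. A repeating key of period 3 is used — shifts +9, +4, +3 over and over.
For canoe: c+9=l, a+4=e, n+3=q, o+9=x, e+4=i.

leqxi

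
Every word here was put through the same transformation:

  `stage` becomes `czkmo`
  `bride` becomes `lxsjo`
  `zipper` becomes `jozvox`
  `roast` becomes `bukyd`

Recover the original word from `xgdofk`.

native

Shifts by position in stage: pos 0: s→c (+10), pos 1: t→z (+6), pos 2: a→k (+10), pos 3: g→m (+6) — repeating every 2. A repeating key of period 2 is used — shifts +10, +6 over and over.
Undoing it on xgdofk: x−10=n, g−6=a, d−10=t, o−6=i, f−10=v, k−6=e.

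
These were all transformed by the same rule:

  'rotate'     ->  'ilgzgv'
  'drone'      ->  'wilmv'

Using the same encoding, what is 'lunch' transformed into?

ofmxs

Each pair mirrors across the alphabet (r↔i, o↔l, t↔g): positions sum to 25. Each letter is replaced by its mirror in the alphabet: a↔z, b↔y, c↔x, and so on (the Atbash cipher).
On lunch: l↔o, u↔f, n↔m, c↔x, h↔s.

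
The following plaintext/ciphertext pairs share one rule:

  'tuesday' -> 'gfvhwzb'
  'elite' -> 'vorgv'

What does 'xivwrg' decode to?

credit

This is the alphabet-reversal cipher (Atbash): a becomes z, b becomes y, etc.
Decoding xivwrg: x↔c, i↔r, v↔e, w↔d, r↔i, g↔t.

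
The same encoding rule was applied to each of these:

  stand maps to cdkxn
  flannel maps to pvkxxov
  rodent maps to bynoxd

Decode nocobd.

This is a Caesar cipher with shift 10.
Decoding nocobd: n−10=d, o−10=e, c−10=s, o−10=e, b−10=r, d−10=t.

desert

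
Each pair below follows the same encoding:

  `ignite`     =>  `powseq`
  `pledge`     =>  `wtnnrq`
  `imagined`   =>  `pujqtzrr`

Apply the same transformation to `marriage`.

Letter i (0-indexed) is shifted by i+7, so successive shifts are 7, 8, 9, ….
On marriage: m+7=t, a+8=i, r+9=a, r+10=b, i+11=t, a+12=m, g+13=t, e+14=s.

tiabtmts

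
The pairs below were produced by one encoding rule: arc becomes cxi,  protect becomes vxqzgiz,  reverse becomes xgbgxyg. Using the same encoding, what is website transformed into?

The shift depends on letter class: consonant r→x is +6, but vowel a→c is +2. Vowels shift forward by 2 and consonants shift forward by 6.
For website: w(cons)+6=c, e(vowel)+2=g, b(cons)+6=h, s(cons)+6=y, i(vowel)+2=k, t(cons)+6=z, e(vowel)+2=g.

cghykzg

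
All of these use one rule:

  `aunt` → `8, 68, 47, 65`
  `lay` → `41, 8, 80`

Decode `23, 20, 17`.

fed

a(#1)→8 and u(#21)→68: differences scale by 3, so n = 3·pos + 5. With a=1..z=26, the number is 3·pos + 5.
Decoding 23, 20, 17: 23→(23−5)÷3=6=f, 20→(20−5)÷3=5=e, 17→(17−5)÷3=4=d.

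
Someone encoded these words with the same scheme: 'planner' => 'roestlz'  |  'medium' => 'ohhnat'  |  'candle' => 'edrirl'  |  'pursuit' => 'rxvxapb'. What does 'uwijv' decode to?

Each letter shifts forward by (position + 2), i.e. 2, 3, 4, … — the shift grows by one for each successive letter.
Undoing it on uwijv: u−2=s, w−3=t, i−4=e, j−5=e, v−6=p.

steep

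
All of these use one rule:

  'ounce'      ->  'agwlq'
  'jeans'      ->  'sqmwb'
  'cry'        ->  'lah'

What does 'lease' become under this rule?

The shift depends on letter class: consonant n→w is +9, but vowel o→a is +12. Vowels shift forward by 12 and consonants shift forward by 9.
For lease: l(cons)+9=u, e(vowel)+12=q, a(vowel)+12=m, s(cons)+9=b, e(vowel)+12=q.

uqmbq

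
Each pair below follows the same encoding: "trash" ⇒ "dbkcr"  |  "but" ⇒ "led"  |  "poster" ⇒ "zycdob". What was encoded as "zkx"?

Compare letters: t→d is +10, r→b is +10, a→k is +10 — a constant shift. This is a Caesar cipher with shift 10.
Reversing it on zkx: z−10=p, k−10=a, x−10=n.

pan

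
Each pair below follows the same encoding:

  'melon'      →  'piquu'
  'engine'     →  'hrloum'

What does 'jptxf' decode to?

glory

In melon: m→p is +3, e→i is +4, l→q is +5, o→u is +6 — the shift increases by 1 each position. The shift increases by 1 at each position, starting from +3: 3, 4, 5, ….
Undoing it on jptxf: j−3=g, p−4=l, t−5=o, x−6=r, f−7=y.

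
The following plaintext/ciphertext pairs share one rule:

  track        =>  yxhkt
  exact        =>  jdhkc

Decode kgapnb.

In track: t→y is +5, r→x is +6, a→h is +7, c→k is +8 — the shift increases by 1 each position. Each letter shifts forward by (position + 5), i.e. 5, 6, 7, … — the shift grows by one for each successive letter.
Reversing it on kgapnb: k−5=f, g−6=a, a−7=t, p−8=h, n−9=e, b−10=r.

father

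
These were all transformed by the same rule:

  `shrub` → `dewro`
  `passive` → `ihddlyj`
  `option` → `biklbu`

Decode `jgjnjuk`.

element

Each letter's alphabet position (a=0..z=25) is mapped through 7·x+7 mod 26 — an affine cipher.
Undoing it on jgjnjuk: j(9)→15·(9−7)≡4=e; g(6)→15·(6−7)≡11=l; j(9)→15·(9−7)≡4=e; n(13)→15·(13−7)≡12=m; j(9)→15·(9−7)≡4=e; u(20)→15·(20−7)≡13=n; k(10)→15·(10−7)≡19=t (all mod 26).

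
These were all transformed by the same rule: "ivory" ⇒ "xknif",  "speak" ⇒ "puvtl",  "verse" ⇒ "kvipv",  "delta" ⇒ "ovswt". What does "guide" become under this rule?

This is an affine cipher: with a=0,…,z=25, each position x becomes (7x+19) mod 26.
For guide: g(6)→7·6+19≡9=j; u(20)→7·20+19≡3=d; i(8)→7·8+19≡23=x; d(3)→7·3+19≡14=o; e(4)→7·4+19≡21=v (all mod 26).

jdxov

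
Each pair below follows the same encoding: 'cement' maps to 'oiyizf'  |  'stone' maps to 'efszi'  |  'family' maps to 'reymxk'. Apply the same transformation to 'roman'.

dsyez

The shift depends on letter class: consonant c→o is +12, but vowel e→i is +4. Two shifts are in play — +4 for a/e/i/o/u, +12 for every other letter.
On roman: r(cons)+12=d, o(vowel)+4=s, m(cons)+12=y, a(vowel)+4=e, n(cons)+12=z.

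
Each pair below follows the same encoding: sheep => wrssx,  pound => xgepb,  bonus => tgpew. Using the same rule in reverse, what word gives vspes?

s(18)→w(22) and h(7)→r(17) fit y≡17x+2 (mod 26); the inverse of 17 mod 26 is 23. This is an affine cipher: with a=0,…,z=25, each position x becomes (17x+2) mod 26.
Undoing it on vspes: v(21)→23·(21−2)≡21=v; s(18)→23·(18−2)≡4=e; p(15)→23·(15−2)≡13=n; e(4)→23·(4−2)≡20=u; s(18)→23·(18−2)≡4=e (all mod 26).

venue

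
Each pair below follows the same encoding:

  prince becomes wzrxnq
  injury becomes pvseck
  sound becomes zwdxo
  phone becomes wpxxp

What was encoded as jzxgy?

In prince: p→w is +7, r→z is +8, i→r is +9, n→x is +10 — the shift increases by 1 each position. Each letter shifts forward by (position + 7), i.e. 7, 8, 9, … — the shift grows by one for each successive letter.
Decoding jzxgy: j−7=c, z−8=r, x−9=o, g−10=w, y−11=n.

crown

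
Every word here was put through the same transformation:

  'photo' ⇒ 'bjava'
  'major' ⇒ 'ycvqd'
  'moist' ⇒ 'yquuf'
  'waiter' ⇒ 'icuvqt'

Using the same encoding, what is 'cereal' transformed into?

Shifts by position in photo: pos 0: p→b (+12), pos 1: h→j (+2), pos 2: o→a (+12), pos 3: t→v (+2) — repeating every 2. A repeating key of period 2 is used — shifts +12, +2 over and over.
Applying it to cereal: c+12=o, e+2=g, r+12=d, e+2=g, a+12=m, l+2=n.

ogdgmn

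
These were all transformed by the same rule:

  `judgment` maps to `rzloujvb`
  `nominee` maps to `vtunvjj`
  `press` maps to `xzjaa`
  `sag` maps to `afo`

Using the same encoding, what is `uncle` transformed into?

Vowels shift forward by 5 and consonants shift forward by 8.
Applying it to uncle: u(vowel)+5=z, n(cons)+8=v, c(cons)+8=k, l(cons)+8=t, e(vowel)+5=j.

zvktj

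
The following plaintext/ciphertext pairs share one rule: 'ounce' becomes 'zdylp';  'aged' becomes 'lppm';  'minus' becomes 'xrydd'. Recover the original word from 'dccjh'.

straw

Shifts by position in ounce: pos 0: o→z (+11), pos 1: u→d (+9), pos 2: n→y (+11), pos 3: c→l (+9) — repeating every 2. It's a Vigenère-style cipher with numeric key [11,9]: position i shifts by key[i mod 2].
Decoding dccjh: d−11=s, c−9=t, c−11=r, j−9=a, h−11=w.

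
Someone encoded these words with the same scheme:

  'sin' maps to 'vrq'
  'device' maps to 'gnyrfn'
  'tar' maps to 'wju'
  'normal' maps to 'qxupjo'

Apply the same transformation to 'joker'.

Two shifts are in play — +9 for a/e/i/o/u, +3 for every other letter.
On joker: j(cons)+3=m, o(vowel)+9=x, k(cons)+3=n, e(vowel)+9=n, r(cons)+3=u.

mxnnu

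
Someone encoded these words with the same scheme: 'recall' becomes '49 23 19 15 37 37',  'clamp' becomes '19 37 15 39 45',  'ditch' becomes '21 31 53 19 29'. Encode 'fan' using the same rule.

25 15 41

r(#18)→49 and e(#5)→23: differences scale by 2, so n = 2·pos + 13. With a=1..z=26, the number is 2·pos + 13.
Applying it to fan: f=6→25, a=1→15, n=14→41.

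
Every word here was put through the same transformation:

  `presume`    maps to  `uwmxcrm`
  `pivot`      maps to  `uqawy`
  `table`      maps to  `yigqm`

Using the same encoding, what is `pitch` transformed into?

The shift depends on letter class: consonant p→u is +5, but vowel e→m is +8. The rule splits by letter class: vowels +8, consonants +5.
For pitch: p(cons)+5=u, i(vowel)+8=q, t(cons)+5=y, c(cons)+5=h, h(cons)+5=m.

uqyhm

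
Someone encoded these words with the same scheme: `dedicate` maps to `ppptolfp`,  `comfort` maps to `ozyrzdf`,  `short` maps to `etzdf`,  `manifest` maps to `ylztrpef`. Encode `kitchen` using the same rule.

Vowels shift forward by 11 and consonants shift forward by 12.
Applying it to kitchen: k(cons)+12=w, i(vowel)+11=t, t(cons)+12=f, c(cons)+12=o, h(cons)+12=t, e(vowel)+11=p, n(cons)+12=z.

wtfotpz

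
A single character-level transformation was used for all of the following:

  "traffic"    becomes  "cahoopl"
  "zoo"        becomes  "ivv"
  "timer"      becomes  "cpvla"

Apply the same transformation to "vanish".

ehwpbq

The shift depends on letter class: consonant t→c is +9, but vowel a→h is +7. The rule splits by letter class: vowels +7, consonants +9.
Applying it to vanish: v(cons)+9=e, a(vowel)+7=h, n(cons)+9=w, i(vowel)+7=p, s(cons)+9=b, h(cons)+9=q.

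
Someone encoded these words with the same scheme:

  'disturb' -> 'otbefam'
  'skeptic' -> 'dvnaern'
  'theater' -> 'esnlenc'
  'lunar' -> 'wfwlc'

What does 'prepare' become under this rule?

acnalap

Shifts by position in disturb: pos 0: d→o (+11), pos 1: i→t (+11), pos 2: s→b (+9), pos 3: t→e (+11), pos 4: u→f (+11), pos 5: r→a (+9) — repeating every 3. A repeating key of period 3 is used — shifts +11, +11, +9 over and over.
On prepare: p+11=a, r+11=c, e+9=n, p+11=a, a+11=l, r+9=a, e+11=p.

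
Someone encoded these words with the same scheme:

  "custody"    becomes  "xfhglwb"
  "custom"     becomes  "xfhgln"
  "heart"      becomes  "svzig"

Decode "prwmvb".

kidney

Each pair mirrors across the alphabet (c↔x, u↔f, s↔h): positions sum to 25. This is the alphabet-reversal cipher (Atbash): a becomes z, b becomes y, etc.
Decoding prwmvb: p↔k, r↔i, w↔d, m↔n, v↔e, b↔y.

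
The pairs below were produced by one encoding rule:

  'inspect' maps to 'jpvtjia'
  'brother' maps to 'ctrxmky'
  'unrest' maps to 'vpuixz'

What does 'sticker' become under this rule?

tvlgpky

In inspect: i→j is +1, n→p is +2, s→v is +3, p→t is +4 — the shift increases by 1 each position. The shift increases by 1 at each position, starting from +1: 1, 2, 3, ….
For sticker: s+1=t, t+2=v, i+3=l, c+4=g, k+5=p, e+6=k, r+7=y.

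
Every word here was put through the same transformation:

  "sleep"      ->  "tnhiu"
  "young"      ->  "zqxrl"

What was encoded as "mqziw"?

In sleep: s→t is +1, l→n is +2, e→h is +3, e→i is +4 — the shift increases by 1 each position. Each letter shifts forward by (position + 1), i.e. 1, 2, 3, … — the shift grows by one for each successive letter.
Decoding mqziw: m−1=l, q−2=o, z−3=w, i−4=e, w−5=r.

lower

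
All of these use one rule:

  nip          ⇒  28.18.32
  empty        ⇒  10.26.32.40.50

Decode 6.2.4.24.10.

cable

Each letter becomes 2×(its alphabet position, a=1..z=26).
Decoding 6.2.4.24.10: 6→(6−0)÷2=3=c, 2→(2−0)÷2=1=a, 4→(4−0)÷2=2=b, 24→(24−0)÷2=12=l, 10→(10−0)÷2=5=e.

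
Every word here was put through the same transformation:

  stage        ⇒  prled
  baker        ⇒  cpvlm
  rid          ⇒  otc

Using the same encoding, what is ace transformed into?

pnl

The word is reversed, then every letter is shifted forward by 11.
Applying it to ace: reverse → eca; then shift: e+11=p, c+11=n, a+11=l.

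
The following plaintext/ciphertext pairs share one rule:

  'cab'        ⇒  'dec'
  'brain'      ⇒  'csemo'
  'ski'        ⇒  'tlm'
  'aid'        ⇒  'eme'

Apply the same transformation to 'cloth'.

dmsui

Vowels shift forward by 4 and consonants shift forward by 1.
For cloth: c(cons)+1=d, l(cons)+1=m, o(vowel)+4=s, t(cons)+1=u, h(cons)+1=i.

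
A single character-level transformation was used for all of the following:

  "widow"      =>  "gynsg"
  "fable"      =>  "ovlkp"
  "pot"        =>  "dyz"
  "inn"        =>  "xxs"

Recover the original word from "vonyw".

Read the word backwards and shift each letter +10.
Decoding vonyw: shift back: v−10=l, o−10=e, n−10=d, y−10=o, w−10=m → ledom; then reverse → model.

model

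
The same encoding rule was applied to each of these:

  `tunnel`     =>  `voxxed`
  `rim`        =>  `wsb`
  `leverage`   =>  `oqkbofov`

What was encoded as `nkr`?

had

The output letters match the input read backwards, each shifted +10: tunnel reversed is lennut. The word is reversed, then every letter is shifted forward by 10.
Undoing it on nkr: shift back: n−10=d, k−10=a, r−10=h → dah; then reverse → had.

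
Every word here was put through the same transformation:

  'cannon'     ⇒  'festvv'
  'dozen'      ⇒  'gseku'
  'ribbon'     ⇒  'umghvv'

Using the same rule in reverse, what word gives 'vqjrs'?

In cannon: c→f is +3, a→e is +4, n→s is +5, n→t is +6 — the shift increases by 1 each position. Letter i (0-indexed) is shifted by i+3, so successive shifts are 3, 4, 5, ….
Reversing it on vqjrs: v−3=s, q−4=m, j−5=e, r−6=l, s−7=l.

smell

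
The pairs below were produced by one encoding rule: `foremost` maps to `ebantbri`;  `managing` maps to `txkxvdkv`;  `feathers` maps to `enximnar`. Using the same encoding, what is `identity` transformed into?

f(5)→e(4) and o(14)→b(1) fit y≡17x+23 (mod 26); the inverse of 17 mod 26 is 23. Treating letters as 0–25, the rule is x ↦ 17x + 23 (mod 26).
Applying it to identity: i(8)→17·8+23≡3=d; d(3)→17·3+23≡22=w; e(4)→17·4+23≡13=n; n(13)→17·13+23≡10=k; t(19)→17·19+23≡8=i; i(8)→17·8+23≡3=d; t(19)→17·19+23≡8=i; y(24)→17·24+23≡15=p (all mod 26).

dwnkidip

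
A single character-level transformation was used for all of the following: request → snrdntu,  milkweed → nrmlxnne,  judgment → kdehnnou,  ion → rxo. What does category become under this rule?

djunhxsz

The shift depends on letter class: consonant r→s is +1, but vowel e→n is +9. Two shifts are in play — +9 for a/e/i/o/u, +1 for every other letter.
On category: c(cons)+1=d, a(vowel)+9=j, t(cons)+1=u, e(vowel)+9=n, g(cons)+1=h, o(vowel)+9=x, r(cons)+1=s, y(cons)+1=z.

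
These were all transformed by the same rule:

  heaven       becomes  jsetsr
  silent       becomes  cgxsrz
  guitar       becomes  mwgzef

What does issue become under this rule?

gccws

Each letter's alphabet position (a=0..z=25) is mapped through 23·x+4 mod 26 — an affine cipher.
On issue: i(8)→23·8+4≡6=g; s(18)→23·18+4≡2=c; s(18)→23·18+4≡2=c; u(20)→23·20+4≡22=w; e(4)→23·4+4≡18=s (all mod 26).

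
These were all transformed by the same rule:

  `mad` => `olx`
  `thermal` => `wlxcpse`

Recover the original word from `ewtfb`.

quilt

The output letters match the input read backwards, each shifted +11: mad reversed is dam. Read the word backwards and shift each letter +11.
Reversing it on ewtfb: shift back: e−11=t, w−11=l, t−11=i, f−11=u, b−11=q → tliuq; then reverse → quilt.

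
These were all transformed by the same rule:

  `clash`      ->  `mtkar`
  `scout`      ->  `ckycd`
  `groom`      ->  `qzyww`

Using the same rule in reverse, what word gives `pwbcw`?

forum

Shifts by position in clash: pos 0: c→m (+10), pos 1: l→t (+8), pos 2: a→k (+10), pos 3: s→a (+8) — repeating every 2. A repeating key of period 2 is used — shifts +10, +8 over and over.
Reversing it on pwbcw: p−10=f, w−8=o, b−10=r, c−8=u, w−10=m.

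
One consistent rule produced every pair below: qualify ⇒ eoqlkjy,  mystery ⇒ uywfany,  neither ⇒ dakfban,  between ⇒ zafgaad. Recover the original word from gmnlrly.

worldly

Treating letters as 0–25, the rule is x ↦ 9x + 16 (mod 26).
Undoing it on gmnlrly: g(6)→3·(6−16)≡22=w; m(12)→3·(12−16)≡14=o; n(13)→3·(13−16)≡17=r; l(11)→3·(11−16)≡11=l; r(17)→3·(17−16)≡3=d; l(11)→3·(11−16)≡11=l; y(24)→3·(24−16)≡24=y (all mod 26).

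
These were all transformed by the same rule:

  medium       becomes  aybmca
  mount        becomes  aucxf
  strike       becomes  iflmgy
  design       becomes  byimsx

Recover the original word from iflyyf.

m(12)→a(0) and e(4)→y(24) fit y≡23x+10 (mod 26); the inverse of 23 mod 26 is 17. Treating letters as 0–25, the rule is x ↦ 23x + 10 (mod 26).
Decoding iflyyf: i(8)→17·(8−10)≡18=s; f(5)→17·(5−10)≡19=t; l(11)→17·(11−10)≡17=r; y(24)→17·(24−10)≡4=e; y(24)→17·(24−10)≡4=e; f(5)→17·(5−10)≡19=t (all mod 26).

street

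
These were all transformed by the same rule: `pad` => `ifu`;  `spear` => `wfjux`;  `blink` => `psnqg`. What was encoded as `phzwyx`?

struck

The output letters match the input read backwards, each shifted +5: pad reversed is dap. The word is reversed, then every letter is shifted forward by 5.
Undoing it on phzwyx: shift back: p−5=k, h−5=c, z−5=u, w−5=r, y−5=t, x−5=s → kcurts; then reverse → struck.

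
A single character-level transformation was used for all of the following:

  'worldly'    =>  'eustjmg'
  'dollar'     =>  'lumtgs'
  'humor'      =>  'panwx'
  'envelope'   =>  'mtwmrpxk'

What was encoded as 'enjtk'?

while

A repeating key of period 3 is used — shifts +8, +6, +1 over and over.
Reversing it on enjtk: e−8=w, n−6=h, j−1=i, t−8=l, k−6=e.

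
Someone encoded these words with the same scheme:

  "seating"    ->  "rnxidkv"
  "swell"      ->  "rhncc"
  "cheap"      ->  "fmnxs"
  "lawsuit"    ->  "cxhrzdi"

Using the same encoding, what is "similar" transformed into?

s(18)→r(17) and e(4)→n(13) fit y≡17x+23 (mod 26); the inverse of 17 mod 26 is 23. This is an affine cipher: with a=0,…,z=25, each position x becomes (17x+23) mod 26.
For similar: s(18)→17·18+23≡17=r; i(8)→17·8+23≡3=d; m(12)→17·12+23≡19=t; i(8)→17·8+23≡3=d; l(11)→17·11+23≡2=c; a(0)→17·0+23≡23=x; r(17)→17·17+23≡0=a (all mod 26).

rdtdcxa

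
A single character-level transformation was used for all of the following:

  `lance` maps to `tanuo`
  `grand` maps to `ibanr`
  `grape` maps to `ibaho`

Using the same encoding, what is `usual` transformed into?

sysat

l(11)→t(19) and a(0)→a(0) fit y≡23x+0 (mod 26); the inverse of 23 mod 26 is 17. Each letter's alphabet position (a=0..z=25) is mapped through 23·x+0 mod 26 — an affine cipher.
For usual: u(20)→23·20+0≡18=s; s(18)→23·18+0≡24=y; u(20)→23·20+0≡18=s; a(0)→23·0+0≡0=a; l(11)→23·11+0≡19=t (all mod 26).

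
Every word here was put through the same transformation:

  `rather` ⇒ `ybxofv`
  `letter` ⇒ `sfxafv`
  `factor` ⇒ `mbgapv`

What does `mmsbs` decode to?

Shifts by position in rather: pos 0: r→y (+7), pos 1: a→b (+1), pos 2: t→x (+4), pos 3: h→o (+7), pos 4: e→f (+1), pos 5: r→v (+4) — repeating every 3. A repeating key of period 3 is used — shifts +7, +1, +4 over and over.
Reversing it on mmsbs: m−7=f, m−1=l, s−4=o, b−7=u, s−1=r.

flour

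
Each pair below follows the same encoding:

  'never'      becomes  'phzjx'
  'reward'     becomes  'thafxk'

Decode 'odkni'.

In never: n→p is +2, e→h is +3, v→z is +4, e→j is +5 — the shift increases by 1 each position. Each letter shifts forward by (position + 2), i.e. 2, 3, 4, … — the shift grows by one for each successive letter.
Decoding odkni: o−2=m, d−3=a, k−4=g, n−5=i, i−6=c.

magic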